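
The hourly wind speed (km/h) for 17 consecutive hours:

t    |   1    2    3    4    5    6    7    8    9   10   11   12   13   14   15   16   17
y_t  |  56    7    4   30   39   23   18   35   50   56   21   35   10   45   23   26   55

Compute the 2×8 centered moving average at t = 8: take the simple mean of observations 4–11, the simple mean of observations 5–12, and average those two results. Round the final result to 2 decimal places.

34.31

Sum over 4–11: 30 + 39 + 23 + 18 + 35 + 50 + 56 + 21 = 272
Sum over 5–12: 39 + 23 + 18 + 35 + 50 + 56 + 21 + 35 = 277
CMA at t=8 = (272 + 277) / (2·8) = 549 / 16 = 34.31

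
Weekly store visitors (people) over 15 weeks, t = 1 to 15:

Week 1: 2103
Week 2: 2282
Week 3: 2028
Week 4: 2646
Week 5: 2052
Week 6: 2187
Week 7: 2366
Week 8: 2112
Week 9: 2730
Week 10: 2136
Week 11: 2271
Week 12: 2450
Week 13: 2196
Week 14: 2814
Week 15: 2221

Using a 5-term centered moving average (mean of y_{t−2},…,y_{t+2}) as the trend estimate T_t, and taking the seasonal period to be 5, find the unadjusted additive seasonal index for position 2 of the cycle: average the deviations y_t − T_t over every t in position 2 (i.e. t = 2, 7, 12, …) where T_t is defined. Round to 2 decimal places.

Season position 2 occurs at t = 7, 12 (where T_t is defined).
t=7: T_7 = 2289.4000; y_7 − T_7 = 2366 − 2289.4000 = 76.6000
t=12: T_12 = 2373.4000; y_12 − T_12 = 2450 − 2373.4000 = 76.6000
Mean deviation: (76.6000 + 76.6000) / 2 = 76.60

76.60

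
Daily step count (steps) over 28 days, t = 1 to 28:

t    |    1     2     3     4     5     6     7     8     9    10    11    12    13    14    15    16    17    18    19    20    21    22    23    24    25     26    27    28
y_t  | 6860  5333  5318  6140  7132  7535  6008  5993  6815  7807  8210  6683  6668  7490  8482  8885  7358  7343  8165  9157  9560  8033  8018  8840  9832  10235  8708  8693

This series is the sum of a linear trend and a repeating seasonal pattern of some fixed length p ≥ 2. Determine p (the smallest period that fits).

5

First differences y_{t+1} − y_t: -1527, -15, 822, 992, 403, -1527, -15, 822, 992, 403, -1527, -15, …
The difference pattern repeats every 5 terms and not for any smaller step, so p = 5.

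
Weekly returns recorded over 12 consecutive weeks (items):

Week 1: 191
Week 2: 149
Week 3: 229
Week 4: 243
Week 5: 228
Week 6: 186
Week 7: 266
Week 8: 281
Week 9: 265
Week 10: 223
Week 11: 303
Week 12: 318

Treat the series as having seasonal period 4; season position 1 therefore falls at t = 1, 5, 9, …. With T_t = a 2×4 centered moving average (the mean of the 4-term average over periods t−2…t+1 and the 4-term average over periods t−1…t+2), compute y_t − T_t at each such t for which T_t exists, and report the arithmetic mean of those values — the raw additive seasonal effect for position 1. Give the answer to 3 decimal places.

1.750

Season position 1 occurs at t = 5, 9 (where T_t is defined).
t=5: T_5 = 226.12500; y_5 − T_5 = 228 − 226.12500 = 1.87500
t=9: T_9 = 263.37500; y_9 − T_9 = 265 − 263.37500 = 1.62500
Mean deviation: (1.87500 + 1.62500) / 2 = 1.750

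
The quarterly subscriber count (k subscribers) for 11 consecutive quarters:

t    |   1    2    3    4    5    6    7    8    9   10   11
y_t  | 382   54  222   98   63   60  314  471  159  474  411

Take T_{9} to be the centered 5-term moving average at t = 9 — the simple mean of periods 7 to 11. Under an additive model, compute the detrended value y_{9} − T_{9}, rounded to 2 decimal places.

Trend T_9 = (314 + 471 + 159 + 474 + 411) / 5 = 1829/5 = 365.8000
Detrended value: 159 − 365.8000 = -206.80

-206.80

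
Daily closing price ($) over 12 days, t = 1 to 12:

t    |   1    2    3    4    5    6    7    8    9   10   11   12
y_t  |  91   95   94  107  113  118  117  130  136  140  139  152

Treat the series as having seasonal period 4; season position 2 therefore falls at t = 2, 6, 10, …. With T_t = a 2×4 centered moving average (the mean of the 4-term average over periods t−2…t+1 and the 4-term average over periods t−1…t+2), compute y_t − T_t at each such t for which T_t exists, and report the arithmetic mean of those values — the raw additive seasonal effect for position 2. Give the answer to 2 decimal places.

1.19

Season position 2 occurs at t = 6, 10 (where T_t is defined).
t=6: T_6 = 116.6250; y_6 − T_6 = 118 − 116.6250 = 1.3750
t=10: T_10 = 139.0000; y_10 − T_10 = 140 − 139.0000 = 1.0000
Mean deviation: (1.3750 + 1.0000) / 2 = 1.19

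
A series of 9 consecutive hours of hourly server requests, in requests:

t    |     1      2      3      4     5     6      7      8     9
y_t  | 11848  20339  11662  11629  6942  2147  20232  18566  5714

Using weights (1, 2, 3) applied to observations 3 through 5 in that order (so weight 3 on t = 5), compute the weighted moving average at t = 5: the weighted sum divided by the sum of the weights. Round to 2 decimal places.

9291.00

Weighted sum: 1·11662 + 2·11629 + 3·6942 = 11662 + 23258 + 20826 = 55746
Weight total: 1 + 2 + 3 = 6
WMA = 55746 / 6 = 9291.00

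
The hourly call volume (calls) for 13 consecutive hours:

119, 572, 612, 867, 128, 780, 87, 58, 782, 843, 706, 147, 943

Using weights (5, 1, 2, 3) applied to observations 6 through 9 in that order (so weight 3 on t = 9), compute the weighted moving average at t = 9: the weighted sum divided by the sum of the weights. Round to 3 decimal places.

Weighted sum: 5·780 + 1·87 + 2·58 + 3·782 = 3900 + 87 + 116 + 2346 = 6449
Weight total: 5 + 1 + 2 + 3 = 11
WMA = 6449 / 11 = 586.273

586.273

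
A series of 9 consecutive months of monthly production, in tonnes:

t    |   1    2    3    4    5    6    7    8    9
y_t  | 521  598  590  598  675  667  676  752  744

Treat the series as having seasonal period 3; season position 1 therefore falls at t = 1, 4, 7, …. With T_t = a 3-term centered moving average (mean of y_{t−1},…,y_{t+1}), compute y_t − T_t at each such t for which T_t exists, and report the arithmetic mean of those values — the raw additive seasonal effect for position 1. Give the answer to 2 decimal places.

-22.67

Season position 1 occurs at t = 4, 7 (where T_t is defined).
t=4: T_4 = 621.0000; y_4 − T_4 = 598 − 621.0000 = -23.0000
t=7: T_7 = 698.3333; y_7 − T_7 = 676 − 698.3333 = -22.3333
Mean deviation: (-23.0000 + -22.3333) / 2 = -22.67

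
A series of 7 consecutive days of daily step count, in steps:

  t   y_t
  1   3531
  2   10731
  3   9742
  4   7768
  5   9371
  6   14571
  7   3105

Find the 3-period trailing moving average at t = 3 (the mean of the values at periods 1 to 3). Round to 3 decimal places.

8001.333

Sum of periods 1–3: 3531 + 10731 + 9742 = 24004
Divide by 3: 24004 / 3 = 8001.333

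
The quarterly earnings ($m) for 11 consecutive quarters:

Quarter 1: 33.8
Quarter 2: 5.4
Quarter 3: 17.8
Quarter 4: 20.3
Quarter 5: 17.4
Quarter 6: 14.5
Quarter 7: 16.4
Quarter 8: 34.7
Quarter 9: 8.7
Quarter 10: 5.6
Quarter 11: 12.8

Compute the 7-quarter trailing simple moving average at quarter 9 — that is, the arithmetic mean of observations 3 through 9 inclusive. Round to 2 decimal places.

Sum of periods 3–9: 17.8 + 20.3 + 17.4 + 14.5 + 16.4 + 34.7 + 8.7 = 129.8
Divide by 7: 129.8 / 7 = 18.54

18.54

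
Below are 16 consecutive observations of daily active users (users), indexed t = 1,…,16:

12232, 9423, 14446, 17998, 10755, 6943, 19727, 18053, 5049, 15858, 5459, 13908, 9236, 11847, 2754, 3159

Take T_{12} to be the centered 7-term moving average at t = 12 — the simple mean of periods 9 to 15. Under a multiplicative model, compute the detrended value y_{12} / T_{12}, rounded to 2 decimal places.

Trend T_12 = (5049 + 15858 + 5459 + 13908 + 9236 + 11847 + 2754) / 7 = 64111/7 = 9158.7143
Ratio to trend: 13908 / 9158.7143 = 1.52

1.52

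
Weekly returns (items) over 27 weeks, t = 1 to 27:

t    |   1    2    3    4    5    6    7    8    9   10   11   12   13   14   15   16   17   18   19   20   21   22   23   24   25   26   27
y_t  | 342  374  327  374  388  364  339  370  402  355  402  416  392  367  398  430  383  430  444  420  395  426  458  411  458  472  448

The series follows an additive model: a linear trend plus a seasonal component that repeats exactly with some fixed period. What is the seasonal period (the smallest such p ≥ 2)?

First differences y_{t+1} − y_t: 32, -47, 47, 14, -24, -25, 31, 32, -47, 47, 14, -24, -25, 31, 32, -47, …
The difference pattern repeats every 7 terms and not for any smaller step, so p = 7.

7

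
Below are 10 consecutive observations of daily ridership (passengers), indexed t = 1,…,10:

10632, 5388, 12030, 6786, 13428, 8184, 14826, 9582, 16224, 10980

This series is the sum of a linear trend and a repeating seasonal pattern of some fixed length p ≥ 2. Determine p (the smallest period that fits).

First differences y_{t+1} − y_t: -5244, 6642, -5244, 6642, -5244, 6642, …
The difference pattern repeats every 2 terms and not for any smaller step, so p = 2.

2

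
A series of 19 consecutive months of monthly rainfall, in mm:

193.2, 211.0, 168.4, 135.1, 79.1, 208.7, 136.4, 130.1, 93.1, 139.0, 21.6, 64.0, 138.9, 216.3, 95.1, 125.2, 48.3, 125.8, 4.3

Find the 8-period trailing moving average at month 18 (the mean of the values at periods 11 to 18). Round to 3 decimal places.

104.400

Sum of periods 11–18: 21.6 + 64.0 + 138.9 + 216.3 + 95.1 + 125.2 + 48.3 + 125.8 = 835.2
Divide by 8: 835.2 / 8 = 104.400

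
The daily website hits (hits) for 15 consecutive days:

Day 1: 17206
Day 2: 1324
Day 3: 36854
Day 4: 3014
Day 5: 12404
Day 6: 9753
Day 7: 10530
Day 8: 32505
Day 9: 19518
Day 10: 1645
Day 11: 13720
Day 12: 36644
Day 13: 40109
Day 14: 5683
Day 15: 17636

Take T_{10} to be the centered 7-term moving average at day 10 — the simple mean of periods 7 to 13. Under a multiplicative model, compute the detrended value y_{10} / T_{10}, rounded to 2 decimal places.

0.07

Trend T_10 = (10530 + 32505 + 19518 + 1645 + 13720 + 36644 + 40109) / 7 = 154671/7 = 22095.8571
Ratio to trend: 1645 / 22095.8571 = 0.07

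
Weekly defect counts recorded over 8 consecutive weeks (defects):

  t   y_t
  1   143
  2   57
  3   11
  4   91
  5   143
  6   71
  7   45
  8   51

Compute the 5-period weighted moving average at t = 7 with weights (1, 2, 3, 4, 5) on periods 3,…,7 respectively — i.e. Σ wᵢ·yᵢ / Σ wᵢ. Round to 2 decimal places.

75.40

Weighted sum: 1·11 + 2·91 + 3·143 + 4·71 + 5·45 = 11 + 182 + 429 + 284 + 225 = 1131
Weight total: 1 + 2 + 3 + 4 + 5 = 15
WMA = 1131 / 15 = 75.40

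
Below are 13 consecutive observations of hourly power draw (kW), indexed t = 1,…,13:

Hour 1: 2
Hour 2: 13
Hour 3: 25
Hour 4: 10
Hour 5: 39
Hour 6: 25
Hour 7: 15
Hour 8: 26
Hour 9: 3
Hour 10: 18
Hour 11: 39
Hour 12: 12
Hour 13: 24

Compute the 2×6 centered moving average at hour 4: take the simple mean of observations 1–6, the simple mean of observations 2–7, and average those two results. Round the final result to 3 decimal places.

Sum over 1–6: 2 + 13 + 25 + 10 + 39 + 25 = 114
Sum over 2–7: 13 + 25 + 10 + 39 + 25 + 15 = 127
CMA at t=4 = (114 + 127) / (2·6) = 241 / 12 = 20.083

20.083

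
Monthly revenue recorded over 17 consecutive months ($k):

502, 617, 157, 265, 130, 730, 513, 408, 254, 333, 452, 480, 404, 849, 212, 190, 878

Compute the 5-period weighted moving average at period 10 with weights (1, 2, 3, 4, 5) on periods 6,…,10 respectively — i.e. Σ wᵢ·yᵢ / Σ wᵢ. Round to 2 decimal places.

Weighted sum: 1·730 + 2·513 + 3·408 + 4·254 + 5·333 = 730 + 1026 + 1224 + 1016 + 1665 = 5661
Weight total: 1 + 2 + 3 + 4 + 5 = 15
WMA = 5661 / 15 = 377.40

377.40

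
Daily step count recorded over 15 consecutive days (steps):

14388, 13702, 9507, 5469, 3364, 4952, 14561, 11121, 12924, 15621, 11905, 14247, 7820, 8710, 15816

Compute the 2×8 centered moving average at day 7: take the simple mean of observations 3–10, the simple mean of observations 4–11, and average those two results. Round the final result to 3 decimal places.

9839.750

Sum over 3–10: 9507 + 5469 + 3364 + 4952 + 14561 + 11121 + 12924 + 15621 = 77519
Sum over 4–11: 5469 + 3364 + 4952 + 14561 + 11121 + 12924 + 15621 + 11905 = 79917
CMA at t=7 = (77519 + 79917) / (2·8) = 157436 / 16 = 9839.750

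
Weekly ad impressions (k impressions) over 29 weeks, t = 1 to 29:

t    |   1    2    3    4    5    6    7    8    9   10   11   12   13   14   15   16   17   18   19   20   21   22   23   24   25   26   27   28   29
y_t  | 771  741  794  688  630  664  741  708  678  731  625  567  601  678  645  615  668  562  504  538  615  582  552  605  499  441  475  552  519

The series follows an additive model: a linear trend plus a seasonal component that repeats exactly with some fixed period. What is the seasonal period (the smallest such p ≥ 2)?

First differences y_{t+1} − y_t: -30, 53, -106, -58, 34, 77, -33, -30, 53, -106, -58, 34, 77, -33, -30, 53, …
The difference pattern repeats every 7 terms and not for any smaller step, so p = 7.

7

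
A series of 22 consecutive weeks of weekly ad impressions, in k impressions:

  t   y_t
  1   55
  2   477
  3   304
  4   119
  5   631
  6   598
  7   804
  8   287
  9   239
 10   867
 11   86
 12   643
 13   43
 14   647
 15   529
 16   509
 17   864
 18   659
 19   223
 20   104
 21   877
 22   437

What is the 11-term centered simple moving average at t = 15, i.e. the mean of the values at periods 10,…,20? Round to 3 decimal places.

470.364

Sum of periods 10–20: 867 + 86 + 643 + 43 + 647 + 529 + 509 + 864 + 659 + 223 + 104 = 5174
Divide by 11: 5174 / 11 = 470.364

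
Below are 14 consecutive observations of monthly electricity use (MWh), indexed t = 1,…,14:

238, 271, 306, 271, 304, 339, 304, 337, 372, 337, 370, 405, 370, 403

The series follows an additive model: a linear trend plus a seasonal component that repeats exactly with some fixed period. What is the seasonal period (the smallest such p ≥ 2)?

3

First differences y_{t+1} − y_t: 33, 35, -35, 33, 35, -35, 33, 35, …
The difference pattern repeats every 3 terms and not for any smaller step, so p = 3.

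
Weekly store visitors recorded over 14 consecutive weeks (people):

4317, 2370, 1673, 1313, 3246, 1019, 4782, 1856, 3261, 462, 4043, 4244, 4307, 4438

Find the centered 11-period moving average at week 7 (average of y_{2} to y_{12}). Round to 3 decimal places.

2569.909

Sum of periods 2–12: 2370 + 1673 + 1313 + 3246 + 1019 + 4782 + 1856 + 3261 + 462 + 4043 + 4244 = 28269
Divide by 11: 28269 / 11 = 2569.909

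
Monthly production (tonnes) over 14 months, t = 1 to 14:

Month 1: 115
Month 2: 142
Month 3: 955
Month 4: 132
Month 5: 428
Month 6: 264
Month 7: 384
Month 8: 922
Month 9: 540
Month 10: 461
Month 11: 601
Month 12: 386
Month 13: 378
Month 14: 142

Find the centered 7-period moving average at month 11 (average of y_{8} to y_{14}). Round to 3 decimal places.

490.000

Sum of periods 8–14: 922 + 540 + 461 + 601 + 386 + 378 + 142 = 3430
Divide by 7: 3430 / 7 = 490.000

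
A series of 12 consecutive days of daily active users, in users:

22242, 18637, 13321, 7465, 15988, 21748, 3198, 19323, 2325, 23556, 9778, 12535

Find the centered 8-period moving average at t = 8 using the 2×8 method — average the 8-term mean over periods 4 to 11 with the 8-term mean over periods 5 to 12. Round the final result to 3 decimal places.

Sum over 4–11: 7465 + 15988 + 21748 + 3198 + 19323 + 2325 + 23556 + 9778 = 103381
Sum over 5–12: 15988 + 21748 + 3198 + 19323 + 2325 + 23556 + 9778 + 12535 = 108451
CMA at t=8 = (103381 + 108451) / (2·8) = 211832 / 16 = 13239.500

13239.500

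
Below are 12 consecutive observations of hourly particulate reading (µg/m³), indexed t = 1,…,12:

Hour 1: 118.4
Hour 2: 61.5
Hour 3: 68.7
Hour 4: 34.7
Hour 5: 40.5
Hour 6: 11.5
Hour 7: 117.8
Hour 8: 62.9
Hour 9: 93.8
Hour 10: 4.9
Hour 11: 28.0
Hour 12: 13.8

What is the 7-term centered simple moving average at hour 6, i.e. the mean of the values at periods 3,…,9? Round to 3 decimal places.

61.414

Sum of periods 3–9: 68.7 + 34.7 + 40.5 + 11.5 + 117.8 + 62.9 + 93.8 = 429.9
Divide by 7: 429.9 / 7 = 61.414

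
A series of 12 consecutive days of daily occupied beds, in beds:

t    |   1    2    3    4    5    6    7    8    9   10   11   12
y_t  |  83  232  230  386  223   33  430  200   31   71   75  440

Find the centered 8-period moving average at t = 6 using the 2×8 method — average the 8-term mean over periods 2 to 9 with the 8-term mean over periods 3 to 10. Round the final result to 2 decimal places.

210.56

Sum over 2–9: 232 + 230 + 386 + 223 + 33 + 430 + 200 + 31 = 1765
Sum over 3–10: 230 + 386 + 223 + 33 + 430 + 200 + 31 + 71 = 1604
CMA at t=6 = (1765 + 1604) / (2·8) = 3369 / 16 = 210.56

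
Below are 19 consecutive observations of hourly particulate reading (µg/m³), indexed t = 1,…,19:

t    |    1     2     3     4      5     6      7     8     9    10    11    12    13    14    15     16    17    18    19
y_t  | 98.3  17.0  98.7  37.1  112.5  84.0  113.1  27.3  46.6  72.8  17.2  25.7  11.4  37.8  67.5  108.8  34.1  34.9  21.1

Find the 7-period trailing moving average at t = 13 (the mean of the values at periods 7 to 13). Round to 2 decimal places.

Sum of periods 7–13: 113.1 + 27.3 + 46.6 + 72.8 + 17.2 + 25.7 + 11.4 = 314.1
Divide by 7: 314.1 / 7 = 44.87

44.87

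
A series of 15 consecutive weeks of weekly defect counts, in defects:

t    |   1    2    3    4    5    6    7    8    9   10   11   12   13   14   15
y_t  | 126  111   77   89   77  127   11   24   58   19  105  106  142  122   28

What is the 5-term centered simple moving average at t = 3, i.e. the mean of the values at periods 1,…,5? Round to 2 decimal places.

96.00

Sum of periods 1–5: 126 + 111 + 77 + 89 + 77 = 480
Divide by 5: 480 / 5 = 96.00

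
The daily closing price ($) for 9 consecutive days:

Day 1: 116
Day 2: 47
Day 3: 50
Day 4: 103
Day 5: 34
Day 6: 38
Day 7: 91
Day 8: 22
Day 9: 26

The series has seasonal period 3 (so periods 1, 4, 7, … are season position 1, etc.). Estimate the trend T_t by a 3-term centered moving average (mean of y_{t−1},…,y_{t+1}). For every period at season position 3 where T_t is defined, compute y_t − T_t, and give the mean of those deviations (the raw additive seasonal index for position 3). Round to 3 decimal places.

Season position 3 occurs at t = 3, 6 (where T_t is defined).
t=3: T_3 = 66.66667; y_3 − T_3 = 50 − 66.66667 = -16.66667
t=6: T_6 = 54.33333; y_6 − T_6 = 38 − 54.33333 = -16.33333
Mean deviation: (-16.66667 + -16.33333) / 2 = -16.500

-16.500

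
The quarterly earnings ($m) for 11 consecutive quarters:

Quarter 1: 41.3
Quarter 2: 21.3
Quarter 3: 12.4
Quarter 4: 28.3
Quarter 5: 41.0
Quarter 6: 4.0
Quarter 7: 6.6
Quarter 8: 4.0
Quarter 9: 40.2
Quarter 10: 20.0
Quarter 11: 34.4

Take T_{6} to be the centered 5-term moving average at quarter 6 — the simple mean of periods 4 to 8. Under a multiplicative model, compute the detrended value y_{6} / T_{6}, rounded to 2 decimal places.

Trend T_6 = (28.3 + 41.0 + 4.0 + 6.6 + 4.0) / 5 = 83.9/5 = 16.7800
Ratio to trend: 4.0 / 16.7800 = 0.24

0.24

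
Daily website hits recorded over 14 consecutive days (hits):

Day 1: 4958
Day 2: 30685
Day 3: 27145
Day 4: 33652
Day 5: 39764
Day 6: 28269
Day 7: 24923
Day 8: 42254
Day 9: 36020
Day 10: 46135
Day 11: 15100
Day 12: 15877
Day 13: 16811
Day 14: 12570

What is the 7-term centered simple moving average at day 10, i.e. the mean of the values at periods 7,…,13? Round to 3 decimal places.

Sum of periods 7–13: 24923 + 42254 + 36020 + 46135 + 15100 + 15877 + 16811 = 197120
Divide by 7: 197120 / 7 = 28160.000

28160.000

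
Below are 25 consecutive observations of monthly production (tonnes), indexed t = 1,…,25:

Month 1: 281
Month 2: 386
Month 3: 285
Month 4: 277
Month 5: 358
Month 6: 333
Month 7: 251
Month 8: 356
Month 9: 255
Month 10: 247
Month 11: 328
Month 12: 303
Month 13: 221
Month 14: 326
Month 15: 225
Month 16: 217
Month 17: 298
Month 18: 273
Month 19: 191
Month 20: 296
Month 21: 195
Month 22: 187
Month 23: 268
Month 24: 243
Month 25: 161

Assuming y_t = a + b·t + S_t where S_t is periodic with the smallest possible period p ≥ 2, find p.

6

First differences y_{t+1} − y_t: 105, -101, -8, 81, -25, -82, 105, -101, -8, 81, -25, -82, 105, -101, …
The difference pattern repeats every 6 terms and not for any smaller step, so p = 6.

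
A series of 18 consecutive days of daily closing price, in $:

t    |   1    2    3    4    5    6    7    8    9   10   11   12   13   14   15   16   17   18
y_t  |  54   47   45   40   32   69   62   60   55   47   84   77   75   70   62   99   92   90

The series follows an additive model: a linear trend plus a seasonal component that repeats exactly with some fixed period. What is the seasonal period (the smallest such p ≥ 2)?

First differences y_{t+1} − y_t: -7, -2, -5, -8, 37, -7, -2, -5, -8, 37, -7, -2, …
The difference pattern repeats every 5 terms and not for any smaller step, so p = 5.

5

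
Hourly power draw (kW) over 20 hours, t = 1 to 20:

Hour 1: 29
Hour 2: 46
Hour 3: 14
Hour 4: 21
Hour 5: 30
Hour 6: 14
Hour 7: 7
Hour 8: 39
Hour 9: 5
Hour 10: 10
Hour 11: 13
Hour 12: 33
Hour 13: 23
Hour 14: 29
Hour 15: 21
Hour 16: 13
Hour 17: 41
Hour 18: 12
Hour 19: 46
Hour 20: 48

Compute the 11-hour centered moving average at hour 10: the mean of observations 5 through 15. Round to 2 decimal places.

20.36

Sum of periods 5–15: 30 + 14 + 7 + 39 + 5 + 10 + 13 + 33 + 23 + 29 + 21 = 224
Divide by 11: 224 / 11 = 20.36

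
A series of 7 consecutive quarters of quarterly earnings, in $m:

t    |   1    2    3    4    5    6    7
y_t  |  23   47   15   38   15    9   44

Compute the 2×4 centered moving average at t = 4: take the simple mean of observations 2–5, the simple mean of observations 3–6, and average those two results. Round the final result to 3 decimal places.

Sum over 2–5: 47 + 15 + 38 + 15 = 115
Sum over 3–6: 15 + 38 + 15 + 9 = 77
CMA at t=4 = (115 + 77) / (2·4) = 192 / 8 = 24.000

24.000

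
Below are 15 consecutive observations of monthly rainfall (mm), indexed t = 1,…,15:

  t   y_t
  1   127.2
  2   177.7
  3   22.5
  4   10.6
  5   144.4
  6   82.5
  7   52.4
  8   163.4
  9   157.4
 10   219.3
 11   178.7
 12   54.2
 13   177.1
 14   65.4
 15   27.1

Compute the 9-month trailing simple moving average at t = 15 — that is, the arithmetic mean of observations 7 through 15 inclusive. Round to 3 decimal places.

121.667

Sum of periods 7–15: 52.4 + 163.4 + 157.4 + 219.3 + 178.7 + 54.2 + 177.1 + 65.4 + 27.1 = 1095.0
Divide by 9: 1095.0 / 9 = 121.667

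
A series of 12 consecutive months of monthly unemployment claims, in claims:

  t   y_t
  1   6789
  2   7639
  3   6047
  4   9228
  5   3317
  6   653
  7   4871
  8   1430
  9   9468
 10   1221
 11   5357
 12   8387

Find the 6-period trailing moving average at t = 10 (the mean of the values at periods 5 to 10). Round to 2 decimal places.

3493.33

Sum of periods 5–10: 3317 + 653 + 4871 + 1430 + 9468 + 1221 = 20960
Divide by 6: 20960 / 6 = 3493.33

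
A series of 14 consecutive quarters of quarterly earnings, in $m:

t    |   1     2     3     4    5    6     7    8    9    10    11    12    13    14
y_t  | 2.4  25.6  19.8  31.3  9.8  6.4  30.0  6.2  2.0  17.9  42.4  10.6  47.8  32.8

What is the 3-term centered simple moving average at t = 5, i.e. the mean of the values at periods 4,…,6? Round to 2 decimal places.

Sum of periods 4–6: 31.3 + 9.8 + 6.4 = 47.5
Divide by 3: 47.5 / 3 = 15.83

15.83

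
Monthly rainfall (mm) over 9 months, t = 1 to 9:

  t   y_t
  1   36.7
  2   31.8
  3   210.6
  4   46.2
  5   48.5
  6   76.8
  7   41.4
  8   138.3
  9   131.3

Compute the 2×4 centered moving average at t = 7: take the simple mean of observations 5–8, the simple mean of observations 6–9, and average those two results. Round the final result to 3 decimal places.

86.600

Sum over 5–8: 48.5 + 76.8 + 41.4 + 138.3 = 305.0
Sum over 6–9: 76.8 + 41.4 + 138.3 + 131.3 = 387.8
CMA at t=7 = (305.0 + 387.8) / (2·4) = 692.8 / 8 = 86.600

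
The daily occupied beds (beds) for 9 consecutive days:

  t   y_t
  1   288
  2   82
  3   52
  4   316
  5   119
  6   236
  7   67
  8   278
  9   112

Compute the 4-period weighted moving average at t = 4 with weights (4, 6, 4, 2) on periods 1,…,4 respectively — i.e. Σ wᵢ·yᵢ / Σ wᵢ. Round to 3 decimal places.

Weighted sum: 4·288 + 6·82 + 4·52 + 2·316 = 1152 + 492 + 208 + 632 = 2484
Weight total: 4 + 6 + 4 + 2 = 16
WMA = 2484 / 16 = 155.250

155.250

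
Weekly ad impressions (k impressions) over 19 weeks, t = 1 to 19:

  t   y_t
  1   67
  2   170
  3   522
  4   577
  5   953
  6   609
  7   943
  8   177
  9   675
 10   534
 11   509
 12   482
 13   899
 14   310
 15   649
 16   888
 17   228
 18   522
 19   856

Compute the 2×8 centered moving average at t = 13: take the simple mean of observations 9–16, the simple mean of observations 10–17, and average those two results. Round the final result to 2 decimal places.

Sum over 9–16: 675 + 534 + 509 + 482 + 899 + 310 + 649 + 888 = 4946
Sum over 10–17: 534 + 509 + 482 + 899 + 310 + 649 + 888 + 228 = 4499
CMA at t=13 = (4946 + 4499) / (2·8) = 9445 / 16 = 590.31

590.31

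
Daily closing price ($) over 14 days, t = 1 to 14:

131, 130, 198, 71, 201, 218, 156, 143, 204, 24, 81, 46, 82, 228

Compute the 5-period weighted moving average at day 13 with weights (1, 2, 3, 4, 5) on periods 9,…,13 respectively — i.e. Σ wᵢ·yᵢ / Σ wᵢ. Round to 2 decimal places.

Weighted sum: 1·204 + 2·24 + 3·81 + 4·46 + 5·82 = 204 + 48 + 243 + 184 + 410 = 1089
Weight total: 1 + 2 + 3 + 4 + 5 = 15
WMA = 1089 / 15 = 72.60

72.60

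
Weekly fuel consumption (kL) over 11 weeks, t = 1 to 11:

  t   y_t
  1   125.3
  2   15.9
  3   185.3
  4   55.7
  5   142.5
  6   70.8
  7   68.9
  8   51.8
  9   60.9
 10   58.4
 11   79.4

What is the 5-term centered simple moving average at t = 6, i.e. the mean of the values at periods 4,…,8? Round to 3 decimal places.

Sum of periods 4–8: 55.7 + 142.5 + 70.8 + 68.9 + 51.8 = 389.7
Divide by 5: 389.7 / 5 = 77.940

77.940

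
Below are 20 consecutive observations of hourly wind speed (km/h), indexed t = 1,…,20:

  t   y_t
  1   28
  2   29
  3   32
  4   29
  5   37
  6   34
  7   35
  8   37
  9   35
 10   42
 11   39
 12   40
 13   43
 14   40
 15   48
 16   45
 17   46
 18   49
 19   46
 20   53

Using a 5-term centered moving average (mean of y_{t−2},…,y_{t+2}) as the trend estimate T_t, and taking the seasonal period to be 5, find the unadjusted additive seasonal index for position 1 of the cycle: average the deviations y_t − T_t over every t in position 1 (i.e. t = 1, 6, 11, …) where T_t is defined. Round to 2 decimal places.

Season position 1 occurs at t = 6, 11, 16 (where T_t is defined).
t=6: T_6 = 34.4000; y_6 − T_6 = 34 − 34.4000 = -0.4000
t=11: T_11 = 39.8000; y_11 − T_11 = 39 − 39.8000 = -0.8000
t=16: T_16 = 45.6000; y_16 − T_16 = 45 − 45.6000 = -0.6000
Mean deviation: (-0.4000 + -0.8000 + -0.6000) / 3 = -0.60

-0.60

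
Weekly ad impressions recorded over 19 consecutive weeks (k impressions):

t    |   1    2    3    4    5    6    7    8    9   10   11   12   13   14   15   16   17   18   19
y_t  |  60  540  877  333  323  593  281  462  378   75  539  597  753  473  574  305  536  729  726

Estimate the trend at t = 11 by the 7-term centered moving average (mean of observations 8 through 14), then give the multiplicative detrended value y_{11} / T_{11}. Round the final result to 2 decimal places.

Trend T_11 = (462 + 378 + 75 + 539 + 597 + 753 + 473) / 7 = 3277/7 = 468.1429
Ratio to trend: 539 / 468.1429 = 1.15

1.15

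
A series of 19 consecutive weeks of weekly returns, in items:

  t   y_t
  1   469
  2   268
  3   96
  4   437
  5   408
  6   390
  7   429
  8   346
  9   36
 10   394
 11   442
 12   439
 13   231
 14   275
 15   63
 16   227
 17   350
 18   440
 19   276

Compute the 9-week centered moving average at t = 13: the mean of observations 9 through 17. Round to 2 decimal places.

Sum of periods 9–17: 36 + 394 + 442 + 439 + 231 + 275 + 63 + 227 + 350 = 2457
Divide by 9: 2457 / 9 = 273.00

273.00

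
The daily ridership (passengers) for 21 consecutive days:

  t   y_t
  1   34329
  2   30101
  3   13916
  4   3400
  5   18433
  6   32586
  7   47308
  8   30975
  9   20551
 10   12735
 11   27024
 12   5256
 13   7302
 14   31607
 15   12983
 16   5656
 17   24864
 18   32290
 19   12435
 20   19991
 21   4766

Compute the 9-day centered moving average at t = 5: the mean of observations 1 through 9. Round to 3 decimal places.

25733.222

Sum of periods 1–9: 34329 + 30101 + 13916 + 3400 + 18433 + 32586 + 47308 + 30975 + 20551 = 231599
Divide by 9: 231599 / 9 = 25733.222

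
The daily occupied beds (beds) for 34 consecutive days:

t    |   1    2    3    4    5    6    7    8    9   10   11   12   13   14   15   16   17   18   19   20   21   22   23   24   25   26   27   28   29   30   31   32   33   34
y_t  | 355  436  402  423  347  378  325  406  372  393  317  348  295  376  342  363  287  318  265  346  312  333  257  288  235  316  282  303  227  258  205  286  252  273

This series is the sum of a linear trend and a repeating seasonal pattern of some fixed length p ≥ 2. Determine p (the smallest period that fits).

First differences y_{t+1} − y_t: 81, -34, 21, -76, 31, -53, 81, -34, 21, -76, 31, -53, 81, -34, …
The difference pattern repeats every 6 terms and not for any smaller step, so p = 6.

6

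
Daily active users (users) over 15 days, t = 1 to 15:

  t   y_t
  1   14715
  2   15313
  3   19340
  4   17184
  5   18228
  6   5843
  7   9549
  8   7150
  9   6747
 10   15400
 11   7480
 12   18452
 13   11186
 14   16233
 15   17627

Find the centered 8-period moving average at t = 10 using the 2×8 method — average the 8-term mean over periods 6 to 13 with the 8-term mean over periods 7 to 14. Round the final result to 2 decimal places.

Sum over 6–13: 5843 + 9549 + 7150 + 6747 + 15400 + 7480 + 18452 + 11186 = 81807
Sum over 7–14: 9549 + 7150 + 6747 + 15400 + 7480 + 18452 + 11186 + 16233 = 92197
CMA at t=10 = (81807 + 92197) / (2·8) = 174004 / 16 = 10875.25

10875.25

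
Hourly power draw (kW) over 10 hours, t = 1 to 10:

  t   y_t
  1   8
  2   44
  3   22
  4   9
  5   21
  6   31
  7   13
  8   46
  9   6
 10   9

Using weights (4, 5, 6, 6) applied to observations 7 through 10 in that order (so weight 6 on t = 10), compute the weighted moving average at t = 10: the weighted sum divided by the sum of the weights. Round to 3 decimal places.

Weighted sum: 4·13 + 5·46 + 6·6 + 6·9 = 52 + 230 + 36 + 54 = 372
Weight total: 4 + 5 + 6 + 6 = 21
WMA = 372 / 21 = 17.714

17.714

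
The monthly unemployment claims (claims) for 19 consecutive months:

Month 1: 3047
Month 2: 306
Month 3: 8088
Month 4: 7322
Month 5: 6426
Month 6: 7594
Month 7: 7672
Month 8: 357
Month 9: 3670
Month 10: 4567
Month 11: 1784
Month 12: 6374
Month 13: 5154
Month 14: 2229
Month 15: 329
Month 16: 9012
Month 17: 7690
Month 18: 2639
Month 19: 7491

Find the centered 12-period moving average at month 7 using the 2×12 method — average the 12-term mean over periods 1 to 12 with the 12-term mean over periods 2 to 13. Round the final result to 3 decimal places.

Sum over 1–12: 3047 + 306 + 8088 + 7322 + 6426 + 7594 + 7672 + 357 + 3670 + 4567 + 1784 + 6374 = 57207
Sum over 2–13: 306 + 8088 + 7322 + 6426 + 7594 + 7672 + 357 + 3670 + 4567 + 1784 + 6374 + 5154 = 59314
CMA at t=7 = (57207 + 59314) / (2·12) = 116521 / 24 = 4855.042

4855.042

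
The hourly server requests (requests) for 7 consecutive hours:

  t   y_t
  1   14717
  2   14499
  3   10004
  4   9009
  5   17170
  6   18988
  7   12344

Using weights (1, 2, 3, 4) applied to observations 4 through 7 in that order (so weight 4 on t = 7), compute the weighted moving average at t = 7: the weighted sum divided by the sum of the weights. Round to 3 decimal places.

14968.900

Weighted sum: 1·9009 + 2·17170 + 3·18988 + 4·12344 = 9009 + 34340 + 56964 + 49376 = 149689
Weight total: 1 + 2 + 3 + 4 = 10
WMA = 149689 / 10 = 14968.900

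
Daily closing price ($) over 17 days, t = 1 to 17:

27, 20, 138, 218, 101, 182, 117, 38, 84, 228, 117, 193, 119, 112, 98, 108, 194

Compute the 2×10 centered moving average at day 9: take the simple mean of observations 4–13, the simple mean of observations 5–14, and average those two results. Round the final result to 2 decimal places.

Sum over 4–13: 218 + 101 + 182 + 117 + 38 + 84 + 228 + 117 + 193 + 119 = 1397
Sum over 5–14: 101 + 182 + 117 + 38 + 84 + 228 + 117 + 193 + 119 + 112 = 1291
CMA at t=9 = (1397 + 1291) / (2·10) = 2688 / 20 = 134.40

134.40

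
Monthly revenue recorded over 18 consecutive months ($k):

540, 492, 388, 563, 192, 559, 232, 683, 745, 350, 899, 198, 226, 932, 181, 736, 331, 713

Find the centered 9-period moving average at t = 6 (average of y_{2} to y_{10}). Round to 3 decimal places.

467.111

Sum of periods 2–10: 492 + 388 + 563 + 192 + 559 + 232 + 683 + 745 + 350 = 4204
Divide by 9: 4204 / 9 = 467.111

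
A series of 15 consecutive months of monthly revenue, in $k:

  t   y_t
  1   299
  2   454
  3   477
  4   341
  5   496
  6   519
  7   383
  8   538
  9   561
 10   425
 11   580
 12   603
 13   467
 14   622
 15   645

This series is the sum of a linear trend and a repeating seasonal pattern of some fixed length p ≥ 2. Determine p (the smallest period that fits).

3

First differences y_{t+1} − y_t: 155, 23, -136, 155, 23, -136, 155, 23, …
The difference pattern repeats every 3 terms and not for any smaller step, so p = 3.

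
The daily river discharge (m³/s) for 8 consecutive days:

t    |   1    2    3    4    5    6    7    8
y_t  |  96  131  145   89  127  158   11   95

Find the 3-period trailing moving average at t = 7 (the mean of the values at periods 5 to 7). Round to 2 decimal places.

Sum of periods 5–7: 127 + 158 + 11 = 296
Divide by 3: 296 / 3 = 98.67

98.67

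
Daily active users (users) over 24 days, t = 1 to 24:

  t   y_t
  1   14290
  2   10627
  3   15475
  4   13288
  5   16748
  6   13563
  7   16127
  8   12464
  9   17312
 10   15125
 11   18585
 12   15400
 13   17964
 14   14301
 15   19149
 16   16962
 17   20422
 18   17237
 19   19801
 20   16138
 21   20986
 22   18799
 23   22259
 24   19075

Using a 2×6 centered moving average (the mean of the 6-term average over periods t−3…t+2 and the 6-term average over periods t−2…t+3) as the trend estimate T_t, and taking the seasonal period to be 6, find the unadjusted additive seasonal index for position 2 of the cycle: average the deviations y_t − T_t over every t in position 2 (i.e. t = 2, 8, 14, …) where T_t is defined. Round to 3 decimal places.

-2912.250

Season position 2 occurs at t = 8, 14, 20 (where T_t is defined).
t=8: T_8 = 15376.25000; y_8 − T_8 = 12464 − 15376.25000 = -2912.25000
t=14: T_14 = 17213.25000; y_14 − T_14 = 14301 − 17213.25000 = -2912.25000
t=20: T_20 = 19050.25000; y_20 − T_20 = 16138 − 19050.25000 = -2912.25000
Mean deviation: (-2912.25000 + -2912.25000 + -2912.25000) / 3 = -2912.250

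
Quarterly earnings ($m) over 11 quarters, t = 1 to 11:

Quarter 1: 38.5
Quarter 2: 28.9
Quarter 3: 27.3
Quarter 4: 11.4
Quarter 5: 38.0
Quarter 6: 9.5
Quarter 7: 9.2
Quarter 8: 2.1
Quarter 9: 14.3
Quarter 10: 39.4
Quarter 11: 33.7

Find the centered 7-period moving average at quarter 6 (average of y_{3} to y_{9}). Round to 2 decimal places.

Sum of periods 3–9: 27.3 + 11.4 + 38.0 + 9.5 + 9.2 + 2.1 + 14.3 = 111.8
Divide by 7: 111.8 / 7 = 15.97

15.97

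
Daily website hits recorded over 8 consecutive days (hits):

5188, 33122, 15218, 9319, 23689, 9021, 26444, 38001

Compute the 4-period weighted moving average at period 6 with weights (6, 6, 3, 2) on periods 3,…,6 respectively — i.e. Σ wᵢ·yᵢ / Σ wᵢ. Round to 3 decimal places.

Weighted sum: 6·15218 + 6·9319 + 3·23689 + 2·9021 = 91308 + 55914 + 71067 + 18042 = 236331
Weight total: 6 + 6 + 3 + 2 = 17
WMA = 236331 / 17 = 13901.824

13901.824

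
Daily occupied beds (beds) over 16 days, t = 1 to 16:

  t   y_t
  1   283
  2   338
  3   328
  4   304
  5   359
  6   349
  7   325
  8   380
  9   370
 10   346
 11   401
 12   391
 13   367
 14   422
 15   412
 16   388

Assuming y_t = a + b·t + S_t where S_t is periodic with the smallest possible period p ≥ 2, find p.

First differences y_{t+1} − y_t: 55, -10, -24, 55, -10, -24, 55, -10, …
The difference pattern repeats every 3 terms and not for any smaller step, so p = 3.

3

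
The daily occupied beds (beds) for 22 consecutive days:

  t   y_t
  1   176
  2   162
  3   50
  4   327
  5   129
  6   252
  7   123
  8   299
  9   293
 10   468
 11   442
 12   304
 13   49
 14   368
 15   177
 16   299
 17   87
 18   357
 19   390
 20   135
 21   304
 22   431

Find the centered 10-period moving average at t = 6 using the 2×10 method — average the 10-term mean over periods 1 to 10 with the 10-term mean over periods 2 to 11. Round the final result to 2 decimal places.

241.20

Sum over 1–10: 176 + 162 + 50 + 327 + 129 + 252 + 123 + 299 + 293 + 468 = 2279
Sum over 2–11: 162 + 50 + 327 + 129 + 252 + 123 + 299 + 293 + 468 + 442 = 2545
CMA at t=6 = (2279 + 2545) / (2·10) = 4824 / 20 = 241.20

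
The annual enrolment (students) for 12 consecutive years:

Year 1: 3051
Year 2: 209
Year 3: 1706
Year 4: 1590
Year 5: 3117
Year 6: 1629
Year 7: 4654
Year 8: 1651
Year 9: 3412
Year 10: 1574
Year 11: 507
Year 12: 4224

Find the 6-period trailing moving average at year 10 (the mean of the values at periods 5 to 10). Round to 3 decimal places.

2672.833

Sum of periods 5–10: 3117 + 1629 + 4654 + 1651 + 3412 + 1574 = 16037
Divide by 6: 16037 / 6 = 2672.833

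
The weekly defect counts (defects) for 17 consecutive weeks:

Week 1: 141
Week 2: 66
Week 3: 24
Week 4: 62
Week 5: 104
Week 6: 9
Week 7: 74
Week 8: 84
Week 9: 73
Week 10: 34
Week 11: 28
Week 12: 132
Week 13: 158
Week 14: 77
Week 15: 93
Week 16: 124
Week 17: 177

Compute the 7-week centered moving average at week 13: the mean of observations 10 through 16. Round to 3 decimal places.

Sum of periods 10–16: 34 + 28 + 132 + 158 + 77 + 93 + 124 = 646
Divide by 7: 646 / 7 = 92.286

92.286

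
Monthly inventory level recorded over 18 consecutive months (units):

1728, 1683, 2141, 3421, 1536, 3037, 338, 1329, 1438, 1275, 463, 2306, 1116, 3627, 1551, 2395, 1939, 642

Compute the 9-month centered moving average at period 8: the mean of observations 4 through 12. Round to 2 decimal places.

Sum of periods 4–12: 3421 + 1536 + 3037 + 338 + 1329 + 1438 + 1275 + 463 + 2306 = 15143
Divide by 9: 15143 / 9 = 1682.56

1682.56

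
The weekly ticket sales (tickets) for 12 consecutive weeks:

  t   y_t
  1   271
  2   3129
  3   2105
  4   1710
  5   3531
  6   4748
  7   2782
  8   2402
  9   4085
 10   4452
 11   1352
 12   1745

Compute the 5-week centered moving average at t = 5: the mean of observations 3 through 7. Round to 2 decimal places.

2975.20

Sum of periods 3–7: 2105 + 1710 + 3531 + 4748 + 2782 = 14876
Divide by 5: 14876 / 5 = 2975.20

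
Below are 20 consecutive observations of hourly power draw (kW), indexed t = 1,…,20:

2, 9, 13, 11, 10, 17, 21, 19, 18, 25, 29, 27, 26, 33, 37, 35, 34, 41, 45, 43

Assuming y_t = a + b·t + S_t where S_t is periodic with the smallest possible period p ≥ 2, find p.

4

First differences y_{t+1} − y_t: 7, 4, -2, -1, 7, 4, -2, -1, 7, 4, …
The difference pattern repeats every 4 terms and not for any smaller step, so p = 4.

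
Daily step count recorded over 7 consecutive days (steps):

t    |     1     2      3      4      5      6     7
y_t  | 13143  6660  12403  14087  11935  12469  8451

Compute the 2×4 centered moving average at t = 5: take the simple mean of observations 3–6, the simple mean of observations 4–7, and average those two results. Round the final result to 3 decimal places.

Sum over 3–6: 12403 + 14087 + 11935 + 12469 = 50894
Sum over 4–7: 14087 + 11935 + 12469 + 8451 = 46942
CMA at t=5 = (50894 + 46942) / (2·4) = 97836 / 8 = 12229.500

12229.500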